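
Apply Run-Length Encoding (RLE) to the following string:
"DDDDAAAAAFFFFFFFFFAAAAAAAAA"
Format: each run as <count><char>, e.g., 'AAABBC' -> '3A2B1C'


Scanning runs left to right:
  i=0: run of 'D' x 4 -> '4D'
  i=4: run of 'A' x 5 -> '5A'
  i=9: run of 'F' x 9 -> '9F'
  i=18: run of 'A' x 9 -> '9A'

RLE = 4D5A9F9A


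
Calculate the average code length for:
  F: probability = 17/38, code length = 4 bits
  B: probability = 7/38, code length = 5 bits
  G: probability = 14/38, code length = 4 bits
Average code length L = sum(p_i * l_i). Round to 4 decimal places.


Weighted contributions p_i * l_i:
  F: (17/38) * 4 = 68/38
  B: (7/38) * 5 = 35/38
  G: (14/38) * 4 = 56/38
Sum = (68 + 35 + 56)/38 = 159/38

L = 159/38 = 4.1842 bits/symbol


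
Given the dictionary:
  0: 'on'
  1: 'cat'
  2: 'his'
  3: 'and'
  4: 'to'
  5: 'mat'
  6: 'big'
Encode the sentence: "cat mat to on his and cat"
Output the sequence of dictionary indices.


Look up each word in the dictionary:
  'cat' -> 1
  'mat' -> 5
  'to' -> 4
  'on' -> 0
  'his' -> 2
  'and' -> 3
  'cat' -> 1

Encoded: [1, 5, 4, 0, 2, 3, 1]


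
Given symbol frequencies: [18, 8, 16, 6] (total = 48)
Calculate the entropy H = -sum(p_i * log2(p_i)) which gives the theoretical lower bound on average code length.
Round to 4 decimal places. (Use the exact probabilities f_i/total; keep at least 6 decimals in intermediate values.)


Per-symbol terms -p_i * log2(p_i) with p_i = f_i/48:
  p = 18/48 = 0.375000: log2(p) = -1.415037, -p*log2(p) = 0.530639
  p = 8/48 = 0.166667: log2(p) = -2.584963, -p*log2(p) = 0.430827
  p = 16/48 = 0.333333: log2(p) = -1.584963, -p*log2(p) = 0.528321
  p = 6/48 = 0.125000: log2(p) = -3.000000, -p*log2(p) = 0.375000
H = 0.530639 + 0.430827 + 0.528321 + 0.375000 = 1.864787

H = 1.8648 bits/symbol


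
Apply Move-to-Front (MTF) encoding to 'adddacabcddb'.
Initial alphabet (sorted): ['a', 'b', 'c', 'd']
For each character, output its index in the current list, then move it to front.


MTF encoding:
'a': index 0 in ['a', 'b', 'c', 'd'] -> ['a', 'b', 'c', 'd']
'd': index 3 in ['a', 'b', 'c', 'd'] -> ['d', 'a', 'b', 'c']
'd': index 0 in ['d', 'a', 'b', 'c'] -> ['d', 'a', 'b', 'c']
'd': index 0 in ['d', 'a', 'b', 'c'] -> ['d', 'a', 'b', 'c']
'a': index 1 in ['d', 'a', 'b', 'c'] -> ['a', 'd', 'b', 'c']
'c': index 3 in ['a', 'd', 'b', 'c'] -> ['c', 'a', 'd', 'b']
'a': index 1 in ['c', 'a', 'd', 'b'] -> ['a', 'c', 'd', 'b']
'b': index 3 in ['a', 'c', 'd', 'b'] -> ['b', 'a', 'c', 'd']
'c': index 2 in ['b', 'a', 'c', 'd'] -> ['c', 'b', 'a', 'd']
'd': index 3 in ['c', 'b', 'a', 'd'] -> ['d', 'c', 'b', 'a']
'd': index 0 in ['d', 'c', 'b', 'a'] -> ['d', 'c', 'b', 'a']
'b': index 2 in ['d', 'c', 'b', 'a'] -> ['b', 'd', 'c', 'a']


Output: [0, 3, 0, 0, 1, 3, 1, 3, 2, 3, 0, 2]


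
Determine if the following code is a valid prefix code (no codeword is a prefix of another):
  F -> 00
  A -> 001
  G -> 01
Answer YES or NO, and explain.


Checking each pair (does one codeword prefix another?):
  F='00' vs A='001': prefix -- VIOLATION

NO -- this is NOT a valid prefix code. F (00) is a prefix of A (001).


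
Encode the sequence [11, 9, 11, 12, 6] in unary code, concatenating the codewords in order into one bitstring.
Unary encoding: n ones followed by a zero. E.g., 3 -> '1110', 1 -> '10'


Encode each number as n ones followed by a terminating 0:
  11 -> 111111111110 (12 bits)
  9 -> 1111111110 (10 bits)
  11 -> 111111111110 (12 bits)
  12 -> 1111111111110 (13 bits)
  6 -> 1111110 (7 bits)
Total length = 12 + 10 + 12 + 13 + 7 = 54 bits.

Unary([11, 9, 11, 12, 6]) = 111111111110111111111011111111111011111111111101111110 (54 bits)


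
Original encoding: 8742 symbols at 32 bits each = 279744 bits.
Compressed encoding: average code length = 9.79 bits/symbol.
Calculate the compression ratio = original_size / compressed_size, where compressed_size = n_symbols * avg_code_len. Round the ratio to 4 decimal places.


original_size = n_symbols * orig_bits = 8742 * 32 = 279744 bits
compressed_size = n_symbols * avg_code_len = 8742 * 9.79 = 85584.18 bits
ratio = original_size / compressed_size = 279744 / 85584.18 = 3.2686

Compression ratio = 3.2686


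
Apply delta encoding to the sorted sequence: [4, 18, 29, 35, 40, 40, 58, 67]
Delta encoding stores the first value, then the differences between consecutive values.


First value: 4
Deltas:
  18 - 4 = 14
  29 - 18 = 11
  35 - 29 = 6
  40 - 35 = 5
  40 - 40 = 0
  58 - 40 = 18
  67 - 58 = 9


Delta encoded: [4, 14, 11, 6, 5, 0, 18, 9]


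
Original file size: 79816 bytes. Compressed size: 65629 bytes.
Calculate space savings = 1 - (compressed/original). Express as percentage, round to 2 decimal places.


ratio = compressed/original = 65629/79816 = 0.822254
savings = 1 - ratio = 1 - 0.822254 = 0.177746
as a percentage: 0.177746 * 100 = 17.77%

Space savings = 1 - 65629/79816 = 17.77%


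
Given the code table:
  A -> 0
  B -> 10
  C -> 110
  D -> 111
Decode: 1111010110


Decoding:
111 -> D
10 -> B
10 -> B
110 -> C


Result: DBBC


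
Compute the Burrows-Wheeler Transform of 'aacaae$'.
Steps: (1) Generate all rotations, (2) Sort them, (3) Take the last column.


Rotations (sorted):
  0: $aacaae -> last char: e
  1: aacaae$ -> last char: $
  2: aae$aac -> last char: c
  3: acaae$a -> last char: a
  4: ae$aaca -> last char: a
  5: caae$aa -> last char: a
  6: e$aacaa -> last char: a


BWT = e$caaaa


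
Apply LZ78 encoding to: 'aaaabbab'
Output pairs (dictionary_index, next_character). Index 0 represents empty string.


LZ78 encoding steps:
Dictionary: {0: ''}
Step 1: w='' (idx 0), next='a' -> output (0, 'a'), add 'a' as idx 1
Step 2: w='a' (idx 1), next='a' -> output (1, 'a'), add 'aa' as idx 2
Step 3: w='a' (idx 1), next='b' -> output (1, 'b'), add 'ab' as idx 3
Step 4: w='' (idx 0), next='b' -> output (0, 'b'), add 'b' as idx 4
Step 5: w='ab' (idx 3), end of input -> output (3, '')


Encoded: [(0, 'a'), (1, 'a'), (1, 'b'), (0, 'b'), (3, '')]


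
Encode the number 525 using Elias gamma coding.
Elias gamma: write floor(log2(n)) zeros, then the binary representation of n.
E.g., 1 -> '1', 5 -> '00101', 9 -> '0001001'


num_bits = floor(log2(525)) + 1 = 10
leading_zeros = num_bits - 1 = 9
binary(525) = 1000001101

Elias gamma(525) = '000000000' + '1000001101' = 0000000001000001101 (19 bits)


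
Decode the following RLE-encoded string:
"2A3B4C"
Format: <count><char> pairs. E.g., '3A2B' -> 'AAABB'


Expanding each <count><char> pair:
  2A -> 'AA'
  3B -> 'BBB'
  4C -> 'CCCC'

Decoded = AABBBCCCC


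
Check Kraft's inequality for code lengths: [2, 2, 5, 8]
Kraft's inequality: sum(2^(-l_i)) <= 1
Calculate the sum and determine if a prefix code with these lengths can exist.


Sum = 2^(-2) + 2^(-2) + 2^(-5) + 2^(-8)
    = 0.25 + 0.25 + 0.03125 + 0.00390625
    = 137/256 = 0.53515625
Since 0.53515625 <= 1, Kraft's inequality IS satisfied.
A prefix code with these lengths CAN exist.

Kraft sum = 0.53515625. Satisfied.


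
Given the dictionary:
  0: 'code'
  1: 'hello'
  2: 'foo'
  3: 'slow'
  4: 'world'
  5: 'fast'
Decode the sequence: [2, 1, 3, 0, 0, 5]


Look up each index in the dictionary:
  2 -> 'foo'
  1 -> 'hello'
  3 -> 'slow'
  0 -> 'code'
  0 -> 'code'
  5 -> 'fast'

Decoded: "foo hello slow code code fast"


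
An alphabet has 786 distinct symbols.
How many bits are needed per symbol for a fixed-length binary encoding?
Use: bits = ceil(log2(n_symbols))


log2(786) = 9.6184
Bracket: 2^9 = 512 < 786 <= 2^10 = 1024
So ceil(log2(786)) = 10

bits = ceil(log2(786)) = ceil(9.6184) = 10 bits


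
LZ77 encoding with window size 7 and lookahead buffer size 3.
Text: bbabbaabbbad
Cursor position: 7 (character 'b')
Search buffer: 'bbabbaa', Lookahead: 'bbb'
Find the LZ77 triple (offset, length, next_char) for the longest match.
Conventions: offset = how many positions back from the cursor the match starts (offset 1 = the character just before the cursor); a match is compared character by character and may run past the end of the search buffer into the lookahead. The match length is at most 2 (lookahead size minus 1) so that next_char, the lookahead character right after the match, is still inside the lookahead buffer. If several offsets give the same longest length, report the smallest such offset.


Try each offset into the search buffer:
  offset=1 (pos 6, char 'a'): match length 0
  offset=2 (pos 5, char 'a'): match length 0
  offset=3 (pos 4, char 'b'): match length 1
  offset=4 (pos 3, char 'b'): match length 2
  offset=5 (pos 2, char 'a'): match length 0
  offset=6 (pos 1, char 'b'): match length 1
  offset=7 (pos 0, char 'b'): match length 2
Longest match has length 2, found at offsets 4, 7; take the smallest, offset 4.
next_char = character at position 7 + 2 = 9 -> 'b'

Best match: offset=4, length=2 (matching 'bb' starting at position 3)
LZ77 triple: (4, 2, 'b')


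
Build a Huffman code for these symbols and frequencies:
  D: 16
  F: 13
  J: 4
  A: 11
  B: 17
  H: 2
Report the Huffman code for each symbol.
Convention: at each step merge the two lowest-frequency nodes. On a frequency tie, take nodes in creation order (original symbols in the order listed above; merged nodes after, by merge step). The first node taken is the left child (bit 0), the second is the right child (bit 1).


Huffman tree construction:
Step 1: Merge H(2) + J(4) = 6
Step 2: Merge (H+J)(6) + A(11) = 17
Step 3: Merge F(13) + D(16) = 29
Step 4: Merge B(17) + ((H+J)+A)(17) = 34
Step 5: Merge (F+D)(29) + (B+((H+J)+A))(34) = 63
Read each symbol's code off the tree from the root (left child = 0, right child = 1).

Codes:
  D: 01 (length 2)
  F: 00 (length 2)
  J: 1101 (length 4)
  A: 111 (length 3)
  B: 10 (length 2)
  H: 1100 (length 4)
Average code length: 149/63 = 2.3651 bits/symbol


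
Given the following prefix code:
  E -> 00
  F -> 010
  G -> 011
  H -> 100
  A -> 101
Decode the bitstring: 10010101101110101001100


Decoding step by step:
Bits 100 -> H
Bits 101 -> A
Bits 011 -> G
Bits 011 -> G
Bits 101 -> A
Bits 010 -> F
Bits 011 -> G
Bits 00 -> E


Decoded message: HAGGAFGE


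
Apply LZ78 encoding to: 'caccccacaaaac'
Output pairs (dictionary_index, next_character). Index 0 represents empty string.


LZ78 encoding steps:
Dictionary: {0: ''}
Step 1: w='' (idx 0), next='c' -> output (0, 'c'), add 'c' as idx 1
Step 2: w='' (idx 0), next='a' -> output (0, 'a'), add 'a' as idx 2
Step 3: w='c' (idx 1), next='c' -> output (1, 'c'), add 'cc' as idx 3
Step 4: w='cc' (idx 3), next='a' -> output (3, 'a'), add 'cca' as idx 4
Step 5: w='c' (idx 1), next='a' -> output (1, 'a'), add 'ca' as idx 5
Step 6: w='a' (idx 2), next='a' -> output (2, 'a'), add 'aa' as idx 6
Step 7: w='a' (idx 2), next='c' -> output (2, 'c'), add 'ac' as idx 7


Encoded: [(0, 'c'), (0, 'a'), (1, 'c'), (3, 'a'), (1, 'a'), (2, 'a'), (2, 'c')]


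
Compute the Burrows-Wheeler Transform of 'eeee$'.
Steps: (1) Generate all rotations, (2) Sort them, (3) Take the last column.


Rotations (sorted):
  0: $eeee -> last char: e
  1: e$eee -> last char: e
  2: ee$ee -> last char: e
  3: eee$e -> last char: e
  4: eeee$ -> last char: $


BWT = eeee$


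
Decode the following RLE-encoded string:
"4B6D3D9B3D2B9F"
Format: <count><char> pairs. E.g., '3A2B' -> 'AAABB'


Expanding each <count><char> pair:
  4B -> 'BBBB'
  6D -> 'DDDDDD'
  3D -> 'DDD'
  9B -> 'BBBBBBBBB'
  3D -> 'DDD'
  2B -> 'BB'
  9F -> 'FFFFFFFFF'

Decoded = BBBBDDDDDDDDDBBBBBBBBBDDDBBFFFFFFFFF


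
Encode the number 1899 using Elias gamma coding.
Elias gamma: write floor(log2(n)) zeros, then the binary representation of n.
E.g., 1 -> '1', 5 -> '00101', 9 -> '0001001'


num_bits = floor(log2(1899)) + 1 = 11
leading_zeros = num_bits - 1 = 10
binary(1899) = 11101101011

Elias gamma(1899) = '0000000000' + '11101101011' = 000000000011101101011 (21 bits)


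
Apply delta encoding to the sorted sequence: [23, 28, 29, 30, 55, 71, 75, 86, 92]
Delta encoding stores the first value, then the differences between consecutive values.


First value: 23
Deltas:
  28 - 23 = 5
  29 - 28 = 1
  30 - 29 = 1
  55 - 30 = 25
  71 - 55 = 16
  75 - 71 = 4
  86 - 75 = 11
  92 - 86 = 6


Delta encoded: [23, 5, 1, 1, 25, 16, 4, 11, 6]


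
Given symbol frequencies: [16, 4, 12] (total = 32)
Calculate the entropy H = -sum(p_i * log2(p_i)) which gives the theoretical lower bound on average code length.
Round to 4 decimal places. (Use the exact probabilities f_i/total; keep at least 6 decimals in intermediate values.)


Per-symbol terms -p_i * log2(p_i) with p_i = f_i/32:
  p = 16/32 = 0.500000: log2(p) = -1.000000, -p*log2(p) = 0.500000
  p = 4/32 = 0.125000: log2(p) = -3.000000, -p*log2(p) = 0.375000
  p = 12/32 = 0.375000: log2(p) = -1.415037, -p*log2(p) = 0.530639
H = 0.500000 + 0.375000 + 0.530639 = 1.405639

H = 1.4056 bits/symbol


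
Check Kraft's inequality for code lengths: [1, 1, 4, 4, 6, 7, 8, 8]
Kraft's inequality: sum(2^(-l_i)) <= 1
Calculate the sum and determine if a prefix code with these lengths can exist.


Sum = 2^(-1) + 2^(-1) + 2^(-4) + 2^(-4) + 2^(-6) + 2^(-7) + 2^(-8) + 2^(-8)
    = 0.5 + 0.5 + 0.0625 + 0.0625 + 0.015625 + 0.0078125 + 0.00390625 + 0.00390625
    = 296/256 = 1.15625
Since 1.15625 > 1, Kraft's inequality is NOT satisfied.
A prefix code with these lengths CANNOT exist.

Kraft sum = 1.15625. Not satisfied.


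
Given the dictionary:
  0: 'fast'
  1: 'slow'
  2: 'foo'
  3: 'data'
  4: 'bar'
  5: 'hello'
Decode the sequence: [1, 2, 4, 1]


Look up each index in the dictionary:
  1 -> 'slow'
  2 -> 'foo'
  4 -> 'bar'
  1 -> 'slow'

Decoded: "slow foo bar slow"


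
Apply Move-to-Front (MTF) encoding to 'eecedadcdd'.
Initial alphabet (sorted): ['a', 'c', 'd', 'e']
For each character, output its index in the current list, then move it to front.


MTF encoding:
'e': index 3 in ['a', 'c', 'd', 'e'] -> ['e', 'a', 'c', 'd']
'e': index 0 in ['e', 'a', 'c', 'd'] -> ['e', 'a', 'c', 'd']
'c': index 2 in ['e', 'a', 'c', 'd'] -> ['c', 'e', 'a', 'd']
'e': index 1 in ['c', 'e', 'a', 'd'] -> ['e', 'c', 'a', 'd']
'd': index 3 in ['e', 'c', 'a', 'd'] -> ['d', 'e', 'c', 'a']
'a': index 3 in ['d', 'e', 'c', 'a'] -> ['a', 'd', 'e', 'c']
'd': index 1 in ['a', 'd', 'e', 'c'] -> ['d', 'a', 'e', 'c']
'c': index 3 in ['d', 'a', 'e', 'c'] -> ['c', 'd', 'a', 'e']
'd': index 1 in ['c', 'd', 'a', 'e'] -> ['d', 'c', 'a', 'e']
'd': index 0 in ['d', 'c', 'a', 'e'] -> ['d', 'c', 'a', 'e']


Output: [3, 0, 2, 1, 3, 3, 1, 3, 1, 0]


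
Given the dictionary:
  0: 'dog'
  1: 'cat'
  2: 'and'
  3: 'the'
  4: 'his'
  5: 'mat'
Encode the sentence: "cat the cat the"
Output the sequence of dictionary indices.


Look up each word in the dictionary:
  'cat' -> 1
  'the' -> 3
  'cat' -> 1
  'the' -> 3

Encoded: [1, 3, 1, 3]


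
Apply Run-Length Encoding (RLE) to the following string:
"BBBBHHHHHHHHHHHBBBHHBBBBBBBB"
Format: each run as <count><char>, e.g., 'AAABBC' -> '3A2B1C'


Scanning runs left to right:
  i=0: run of 'B' x 4 -> '4B'
  i=4: run of 'H' x 11 -> '11H'
  i=15: run of 'B' x 3 -> '3B'
  i=18: run of 'H' x 2 -> '2H'
  i=20: run of 'B' x 8 -> '8B'

RLE = 4B11H3B2H8B


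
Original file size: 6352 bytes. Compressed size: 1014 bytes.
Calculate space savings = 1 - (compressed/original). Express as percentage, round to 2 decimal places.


ratio = compressed/original = 1014/6352 = 0.159635
savings = 1 - ratio = 1 - 0.159635 = 0.840365
as a percentage: 0.840365 * 100 = 84.04%

Space savings = 1 - 1014/6352 = 84.04%


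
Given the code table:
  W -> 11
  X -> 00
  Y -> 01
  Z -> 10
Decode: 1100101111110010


Decoding:
11 -> W
00 -> X
10 -> Z
11 -> W
11 -> W
11 -> W
00 -> X
10 -> Z


Result: WXZWWWXZ


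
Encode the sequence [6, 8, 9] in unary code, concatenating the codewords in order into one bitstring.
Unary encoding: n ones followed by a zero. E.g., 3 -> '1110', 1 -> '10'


Encode each number as n ones followed by a terminating 0:
  6 -> 1111110 (7 bits)
  8 -> 111111110 (9 bits)
  9 -> 1111111110 (10 bits)
Total length = 7 + 9 + 10 = 26 bits.

Unary([6, 8, 9]) = 11111101111111101111111110 (26 bits)


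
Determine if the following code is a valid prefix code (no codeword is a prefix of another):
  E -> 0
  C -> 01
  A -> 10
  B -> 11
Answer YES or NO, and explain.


Checking each pair (does one codeword prefix another?):
  E='0' vs C='01': prefix -- VIOLATION

NO -- this is NOT a valid prefix code. E (0) is a prefix of C (01).


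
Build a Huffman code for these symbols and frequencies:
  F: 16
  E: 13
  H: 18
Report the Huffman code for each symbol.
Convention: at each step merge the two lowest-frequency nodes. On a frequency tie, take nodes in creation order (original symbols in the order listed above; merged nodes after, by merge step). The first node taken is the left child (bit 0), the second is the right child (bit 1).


Huffman tree construction:
Step 1: Merge E(13) + F(16) = 29
Step 2: Merge H(18) + (E+F)(29) = 47
Read each symbol's code off the tree from the root (left child = 0, right child = 1).

Codes:
  F: 11 (length 2)
  E: 10 (length 2)
  H: 0 (length 1)
Average code length: 76/47 = 1.6170 bits/symbol


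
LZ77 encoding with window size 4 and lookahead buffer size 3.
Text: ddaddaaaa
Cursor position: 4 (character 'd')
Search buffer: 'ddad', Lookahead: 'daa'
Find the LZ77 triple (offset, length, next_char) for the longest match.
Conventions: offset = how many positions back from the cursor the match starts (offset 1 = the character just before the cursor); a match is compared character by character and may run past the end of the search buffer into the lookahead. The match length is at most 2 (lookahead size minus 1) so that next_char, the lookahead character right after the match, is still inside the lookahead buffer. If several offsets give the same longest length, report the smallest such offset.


Try each offset into the search buffer:
  offset=1 (pos 3, char 'd'): match length 1
  offset=2 (pos 2, char 'a'): match length 0
  offset=3 (pos 1, char 'd'): match length 2
  offset=4 (pos 0, char 'd'): match length 1
Longest match has length 2 at offset 3.
next_char = character at position 4 + 2 = 6 -> 'a'

Best match: offset=3, length=2 (matching 'da' starting at position 1)
LZ77 triple: (3, 2, 'a')


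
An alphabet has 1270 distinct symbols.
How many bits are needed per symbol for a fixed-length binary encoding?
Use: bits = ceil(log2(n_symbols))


log2(1270) = 10.3106
Bracket: 2^10 = 1024 < 1270 <= 2^11 = 2048
So ceil(log2(1270)) = 11

bits = ceil(log2(1270)) = ceil(10.3106) = 11 bits


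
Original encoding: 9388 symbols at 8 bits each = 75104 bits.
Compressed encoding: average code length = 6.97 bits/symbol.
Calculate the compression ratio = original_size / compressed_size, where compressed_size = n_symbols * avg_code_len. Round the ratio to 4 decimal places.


original_size = n_symbols * orig_bits = 9388 * 8 = 75104 bits
compressed_size = n_symbols * avg_code_len = 9388 * 6.97 = 65434.36 bits
ratio = original_size / compressed_size = 75104 / 65434.36 = 1.1478

Compression ratio = 1.1478


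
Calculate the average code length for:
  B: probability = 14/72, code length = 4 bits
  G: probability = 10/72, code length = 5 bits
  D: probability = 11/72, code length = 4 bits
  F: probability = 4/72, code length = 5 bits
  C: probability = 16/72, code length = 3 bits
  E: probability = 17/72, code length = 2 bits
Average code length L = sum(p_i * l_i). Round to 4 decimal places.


Weighted contributions p_i * l_i:
  B: (14/72) * 4 = 56/72
  G: (10/72) * 5 = 50/72
  D: (11/72) * 4 = 44/72
  F: (4/72) * 5 = 20/72
  C: (16/72) * 3 = 48/72
  E: (17/72) * 2 = 34/72
Sum = (56 + 50 + 44 + 20 + 48 + 34)/72 = 252/72

L = 252/72 = 3.5000 bits/symbol


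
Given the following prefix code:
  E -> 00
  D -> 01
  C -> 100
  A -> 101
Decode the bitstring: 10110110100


Decoding step by step:
Bits 101 -> A
Bits 101 -> A
Bits 101 -> A
Bits 00 -> E


Decoded message: AAAE


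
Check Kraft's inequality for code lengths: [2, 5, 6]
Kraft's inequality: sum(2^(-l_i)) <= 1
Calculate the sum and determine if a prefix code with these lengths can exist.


Sum = 2^(-2) + 2^(-5) + 2^(-6)
    = 0.25 + 0.03125 + 0.015625
    = 19/64 = 0.296875
Since 0.296875 <= 1, Kraft's inequality IS satisfied.
A prefix code with these lengths CAN exist.

Kraft sum = 0.296875. Satisfied.


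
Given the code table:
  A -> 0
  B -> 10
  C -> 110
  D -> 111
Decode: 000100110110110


Decoding:
0 -> A
0 -> A
0 -> A
10 -> B
0 -> A
110 -> C
110 -> C
110 -> C


Result: AAABACCC


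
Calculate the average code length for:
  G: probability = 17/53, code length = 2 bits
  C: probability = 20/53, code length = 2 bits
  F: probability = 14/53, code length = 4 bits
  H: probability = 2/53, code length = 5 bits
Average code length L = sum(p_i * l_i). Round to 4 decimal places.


Weighted contributions p_i * l_i:
  G: (17/53) * 2 = 34/53
  C: (20/53) * 2 = 40/53
  F: (14/53) * 4 = 56/53
  H: (2/53) * 5 = 10/53
Sum = (34 + 40 + 56 + 10)/53 = 140/53

L = 140/53 = 2.6415 bits/symbol


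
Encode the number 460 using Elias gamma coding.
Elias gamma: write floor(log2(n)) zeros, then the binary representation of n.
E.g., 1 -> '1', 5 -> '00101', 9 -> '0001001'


num_bits = floor(log2(460)) + 1 = 9
leading_zeros = num_bits - 1 = 8
binary(460) = 111001100

Elias gamma(460) = '00000000' + '111001100' = 00000000111001100 (17 bits)


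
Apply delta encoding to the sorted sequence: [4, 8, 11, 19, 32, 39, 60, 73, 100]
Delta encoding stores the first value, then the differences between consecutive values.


First value: 4
Deltas:
  8 - 4 = 4
  11 - 8 = 3
  19 - 11 = 8
  32 - 19 = 13
  39 - 32 = 7
  60 - 39 = 21
  73 - 60 = 13
  100 - 73 = 27


Delta encoded: [4, 4, 3, 8, 13, 7, 21, 13, 27]


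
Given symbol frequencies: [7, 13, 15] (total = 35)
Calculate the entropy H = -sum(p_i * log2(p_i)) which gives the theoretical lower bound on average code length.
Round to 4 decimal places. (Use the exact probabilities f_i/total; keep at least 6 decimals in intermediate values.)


Per-symbol terms -p_i * log2(p_i) with p_i = f_i/35:
  p = 7/35 = 0.200000: log2(p) = -2.321928, -p*log2(p) = 0.464386
  p = 13/35 = 0.371429: log2(p) = -1.428843, -p*log2(p) = 0.530713
  p = 15/35 = 0.428571: log2(p) = -1.222392, -p*log2(p) = 0.523882
H = 0.464386 + 0.530713 + 0.523882 = 1.518981

H = 1.519 bits/symbol


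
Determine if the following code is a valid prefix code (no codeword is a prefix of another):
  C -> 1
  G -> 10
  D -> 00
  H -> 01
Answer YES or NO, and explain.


Checking each pair (does one codeword prefix another?):
  C='1' vs G='10': prefix -- VIOLATION

NO -- this is NOT a valid prefix code. C (1) is a prefix of G (10).


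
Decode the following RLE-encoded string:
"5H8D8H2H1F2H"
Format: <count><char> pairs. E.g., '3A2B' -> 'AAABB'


Expanding each <count><char> pair:
  5H -> 'HHHHH'
  8D -> 'DDDDDDDD'
  8H -> 'HHHHHHHH'
  2H -> 'HH'
  1F -> 'F'
  2H -> 'HH'

Decoded = HHHHHDDDDDDDDHHHHHHHHHHFHH


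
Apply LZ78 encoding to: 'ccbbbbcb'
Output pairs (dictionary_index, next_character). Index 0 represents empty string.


LZ78 encoding steps:
Dictionary: {0: ''}
Step 1: w='' (idx 0), next='c' -> output (0, 'c'), add 'c' as idx 1
Step 2: w='c' (idx 1), next='b' -> output (1, 'b'), add 'cb' as idx 2
Step 3: w='' (idx 0), next='b' -> output (0, 'b'), add 'b' as idx 3
Step 4: w='b' (idx 3), next='b' -> output (3, 'b'), add 'bb' as idx 4
Step 5: w='cb' (idx 2), end of input -> output (2, '')


Encoded: [(0, 'c'), (1, 'b'), (0, 'b'), (3, 'b'), (2, '')]


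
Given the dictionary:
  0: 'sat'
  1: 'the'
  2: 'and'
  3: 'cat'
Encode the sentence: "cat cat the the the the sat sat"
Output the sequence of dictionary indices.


Look up each word in the dictionary:
  'cat' -> 3
  'cat' -> 3
  'the' -> 1
  'the' -> 1
  'the' -> 1
  'the' -> 1
  'sat' -> 0
  'sat' -> 0

Encoded: [3, 3, 1, 1, 1, 1, 0, 0]


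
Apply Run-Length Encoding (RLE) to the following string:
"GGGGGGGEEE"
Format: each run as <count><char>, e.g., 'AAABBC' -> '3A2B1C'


Scanning runs left to right:
  i=0: run of 'G' x 7 -> '7G'
  i=7: run of 'E' x 3 -> '3E'

RLE = 7G3E


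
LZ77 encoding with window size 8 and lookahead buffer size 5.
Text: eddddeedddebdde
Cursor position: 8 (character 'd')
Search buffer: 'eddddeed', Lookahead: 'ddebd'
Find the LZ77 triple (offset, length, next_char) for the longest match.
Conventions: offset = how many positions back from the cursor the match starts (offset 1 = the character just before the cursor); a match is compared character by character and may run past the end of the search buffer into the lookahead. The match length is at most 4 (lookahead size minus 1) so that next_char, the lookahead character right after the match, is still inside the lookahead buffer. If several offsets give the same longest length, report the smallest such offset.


Try each offset into the search buffer:
  offset=1 (pos 7, char 'd'): match length 2
  offset=2 (pos 6, char 'e'): match length 0
  offset=3 (pos 5, char 'e'): match length 0
  offset=4 (pos 4, char 'd'): match length 1
  offset=5 (pos 3, char 'd'): match length 3
  offset=6 (pos 2, char 'd'): match length 2
  offset=7 (pos 1, char 'd'): match length 2
  offset=8 (pos 0, char 'e'): match length 0
Longest match has length 3 at offset 5.
next_char = character at position 8 + 3 = 11 -> 'b'

Best match: offset=5, length=3 (matching 'dde' starting at position 3)
LZ77 triple: (5, 3, 'b')


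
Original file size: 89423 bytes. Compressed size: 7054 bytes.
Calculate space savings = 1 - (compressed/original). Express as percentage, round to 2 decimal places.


ratio = compressed/original = 7054/89423 = 0.078884
savings = 1 - ratio = 1 - 0.078884 = 0.921116
as a percentage: 0.921116 * 100 = 92.11%

Space savings = 1 - 7054/89423 = 92.11%


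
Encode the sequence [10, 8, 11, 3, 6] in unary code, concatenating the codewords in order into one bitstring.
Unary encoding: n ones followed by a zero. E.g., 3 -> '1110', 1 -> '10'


Encode each number as n ones followed by a terminating 0:
  10 -> 11111111110 (11 bits)
  8 -> 111111110 (9 bits)
  11 -> 111111111110 (12 bits)
  3 -> 1110 (4 bits)
  6 -> 1111110 (7 bits)
Total length = 11 + 9 + 12 + 4 + 7 = 43 bits.

Unary([10, 8, 11, 3, 6]) = 1111111111011111111011111111111011101111110 (43 bits)


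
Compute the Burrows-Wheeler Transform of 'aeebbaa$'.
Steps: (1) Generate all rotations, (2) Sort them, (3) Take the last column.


Rotations (sorted):
  0: $aeebbaa -> last char: a
  1: a$aeebba -> last char: a
  2: aa$aeebb -> last char: b
  3: aeebbaa$ -> last char: $
  4: baa$aeeb -> last char: b
  5: bbaa$aee -> last char: e
  6: ebbaa$ae -> last char: e
  7: eebbaa$a -> last char: a


BWT = aab$beea


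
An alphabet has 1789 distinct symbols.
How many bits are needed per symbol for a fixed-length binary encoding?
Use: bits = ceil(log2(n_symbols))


log2(1789) = 10.8049
Bracket: 2^10 = 1024 < 1789 <= 2^11 = 2048
So ceil(log2(1789)) = 11

bits = ceil(log2(1789)) = ceil(10.8049) = 11 bits


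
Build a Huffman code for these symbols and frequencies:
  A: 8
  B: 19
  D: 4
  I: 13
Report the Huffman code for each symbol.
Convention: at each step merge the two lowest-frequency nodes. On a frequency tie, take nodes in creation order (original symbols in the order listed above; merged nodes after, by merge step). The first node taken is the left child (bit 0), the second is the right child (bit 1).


Huffman tree construction:
Step 1: Merge D(4) + A(8) = 12
Step 2: Merge (D+A)(12) + I(13) = 25
Step 3: Merge B(19) + ((D+A)+I)(25) = 44
Read each symbol's code off the tree from the root (left child = 0, right child = 1).

Codes:
  A: 101 (length 3)
  B: 0 (length 1)
  D: 100 (length 3)
  I: 11 (length 2)
Average code length: 81/44 = 1.8409 bits/symbol


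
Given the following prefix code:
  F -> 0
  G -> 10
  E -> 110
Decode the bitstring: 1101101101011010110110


Decoding step by step:
Bits 110 -> E
Bits 110 -> E
Bits 110 -> E
Bits 10 -> G
Bits 110 -> E
Bits 10 -> G
Bits 110 -> E
Bits 110 -> E


Decoded message: EEEGEGEE


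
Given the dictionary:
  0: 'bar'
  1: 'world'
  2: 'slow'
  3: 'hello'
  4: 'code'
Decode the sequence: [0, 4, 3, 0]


Look up each index in the dictionary:
  0 -> 'bar'
  4 -> 'code'
  3 -> 'hello'
  0 -> 'bar'

Decoded: "bar code hello bar"


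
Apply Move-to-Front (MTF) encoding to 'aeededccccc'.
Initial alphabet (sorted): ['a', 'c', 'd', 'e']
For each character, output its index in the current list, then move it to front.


MTF encoding:
'a': index 0 in ['a', 'c', 'd', 'e'] -> ['a', 'c', 'd', 'e']
'e': index 3 in ['a', 'c', 'd', 'e'] -> ['e', 'a', 'c', 'd']
'e': index 0 in ['e', 'a', 'c', 'd'] -> ['e', 'a', 'c', 'd']
'd': index 3 in ['e', 'a', 'c', 'd'] -> ['d', 'e', 'a', 'c']
'e': index 1 in ['d', 'e', 'a', 'c'] -> ['e', 'd', 'a', 'c']
'd': index 1 in ['e', 'd', 'a', 'c'] -> ['d', 'e', 'a', 'c']
'c': index 3 in ['d', 'e', 'a', 'c'] -> ['c', 'd', 'e', 'a']
'c': index 0 in ['c', 'd', 'e', 'a'] -> ['c', 'd', 'e', 'a']
'c': index 0 in ['c', 'd', 'e', 'a'] -> ['c', 'd', 'e', 'a']
'c': index 0 in ['c', 'd', 'e', 'a'] -> ['c', 'd', 'e', 'a']
'c': index 0 in ['c', 'd', 'e', 'a'] -> ['c', 'd', 'e', 'a']


Output: [0, 3, 0, 3, 1, 1, 3, 0, 0, 0, 0]


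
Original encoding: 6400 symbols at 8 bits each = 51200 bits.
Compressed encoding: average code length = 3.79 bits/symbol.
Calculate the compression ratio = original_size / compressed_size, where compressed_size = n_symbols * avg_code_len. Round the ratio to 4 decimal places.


original_size = n_symbols * orig_bits = 6400 * 8 = 51200 bits
compressed_size = n_symbols * avg_code_len = 6400 * 3.79 = 24256.0 bits
ratio = original_size / compressed_size = 51200 / 24256.0 = 2.1108

Compression ratio = 2.1108


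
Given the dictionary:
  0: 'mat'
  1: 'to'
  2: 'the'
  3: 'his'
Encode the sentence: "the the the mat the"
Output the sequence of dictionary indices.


Look up each word in the dictionary:
  'the' -> 2
  'the' -> 2
  'the' -> 2
  'mat' -> 0
  'the' -> 2

Encoded: [2, 2, 2, 0, 2]


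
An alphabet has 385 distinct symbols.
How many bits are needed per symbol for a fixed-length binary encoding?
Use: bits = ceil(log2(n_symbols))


log2(385) = 8.5887
Bracket: 2^8 = 256 < 385 <= 2^9 = 512
So ceil(log2(385)) = 9

bits = ceil(log2(385)) = ceil(8.5887) = 9 bits


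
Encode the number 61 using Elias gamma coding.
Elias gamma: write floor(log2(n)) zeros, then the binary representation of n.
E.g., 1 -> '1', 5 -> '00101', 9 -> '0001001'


num_bits = floor(log2(61)) + 1 = 6
leading_zeros = num_bits - 1 = 5
binary(61) = 111101

Elias gamma(61) = '00000' + '111101' = 00000111101 (11 bits)


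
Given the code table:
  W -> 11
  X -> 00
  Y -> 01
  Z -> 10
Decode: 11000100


Decoding:
11 -> W
00 -> X
01 -> Y
00 -> X


Result: WXYX


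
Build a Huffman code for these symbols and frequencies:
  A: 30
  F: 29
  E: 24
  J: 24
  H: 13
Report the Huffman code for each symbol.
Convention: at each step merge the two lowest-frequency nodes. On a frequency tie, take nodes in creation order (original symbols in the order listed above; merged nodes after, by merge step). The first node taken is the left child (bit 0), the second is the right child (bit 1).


Huffman tree construction:
Step 1: Merge H(13) + E(24) = 37
Step 2: Merge J(24) + F(29) = 53
Step 3: Merge A(30) + (H+E)(37) = 67
Step 4: Merge (J+F)(53) + (A+(H+E))(67) = 120
Read each symbol's code off the tree from the root (left child = 0, right child = 1).

Codes:
  A: 10 (length 2)
  F: 01 (length 2)
  E: 111 (length 3)
  J: 00 (length 2)
  H: 110 (length 3)
Average code length: 277/120 = 2.3083 bits/symbol


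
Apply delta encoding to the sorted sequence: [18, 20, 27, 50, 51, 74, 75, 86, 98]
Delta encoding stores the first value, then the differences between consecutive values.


First value: 18
Deltas:
  20 - 18 = 2
  27 - 20 = 7
  50 - 27 = 23
  51 - 50 = 1
  74 - 51 = 23
  75 - 74 = 1
  86 - 75 = 11
  98 - 86 = 12


Delta encoded: [18, 2, 7, 23, 1, 23, 1, 11, 12]


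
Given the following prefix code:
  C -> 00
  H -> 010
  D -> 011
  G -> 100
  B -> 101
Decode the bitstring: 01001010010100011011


Decoding step by step:
Bits 010 -> H
Bits 010 -> H
Bits 100 -> G
Bits 101 -> B
Bits 00 -> C
Bits 011 -> D
Bits 011 -> D


Decoded message: HHGBCDD


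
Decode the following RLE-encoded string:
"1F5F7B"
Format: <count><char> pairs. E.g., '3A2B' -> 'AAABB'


Expanding each <count><char> pair:
  1F -> 'F'
  5F -> 'FFFFF'
  7B -> 'BBBBBBB'

Decoded = FFFFFFBBBBBBB


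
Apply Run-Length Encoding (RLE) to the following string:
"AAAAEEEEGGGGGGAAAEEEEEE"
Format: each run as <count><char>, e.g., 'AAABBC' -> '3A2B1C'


Scanning runs left to right:
  i=0: run of 'A' x 4 -> '4A'
  i=4: run of 'E' x 4 -> '4E'
  i=8: run of 'G' x 6 -> '6G'
  i=14: run of 'A' x 3 -> '3A'
  i=17: run of 'E' x 6 -> '6E'

RLE = 4A4E6G3A6E


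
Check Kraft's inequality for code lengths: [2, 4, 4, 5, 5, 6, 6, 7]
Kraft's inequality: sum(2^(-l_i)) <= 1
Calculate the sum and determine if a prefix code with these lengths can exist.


Sum = 2^(-2) + 2^(-4) + 2^(-4) + 2^(-5) + 2^(-5) + 2^(-6) + 2^(-6) + 2^(-7)
    = 0.25 + 0.0625 + 0.0625 + 0.03125 + 0.03125 + 0.015625 + 0.015625 + 0.0078125
    = 61/128 = 0.4765625
Since 0.4765625 <= 1, Kraft's inequality IS satisfied.
A prefix code with these lengths CAN exist.

Kraft sum = 0.4765625. Satisfied.


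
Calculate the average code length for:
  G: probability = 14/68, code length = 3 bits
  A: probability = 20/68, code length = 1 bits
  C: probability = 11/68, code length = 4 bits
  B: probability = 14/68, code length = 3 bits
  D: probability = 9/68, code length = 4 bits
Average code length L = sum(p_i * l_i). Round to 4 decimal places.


Weighted contributions p_i * l_i:
  G: (14/68) * 3 = 42/68
  A: (20/68) * 1 = 20/68
  C: (11/68) * 4 = 44/68
  B: (14/68) * 3 = 42/68
  D: (9/68) * 4 = 36/68
Sum = (42 + 20 + 44 + 42 + 36)/68 = 184/68

L = 184/68 = 2.7059 bits/symbol


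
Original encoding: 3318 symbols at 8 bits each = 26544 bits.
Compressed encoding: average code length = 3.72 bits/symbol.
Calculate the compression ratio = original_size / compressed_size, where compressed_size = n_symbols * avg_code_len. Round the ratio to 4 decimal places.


original_size = n_symbols * orig_bits = 3318 * 8 = 26544 bits
compressed_size = n_symbols * avg_code_len = 3318 * 3.72 = 12342.96 bits
ratio = original_size / compressed_size = 26544 / 12342.96 = 2.1505

Compression ratio = 2.1505


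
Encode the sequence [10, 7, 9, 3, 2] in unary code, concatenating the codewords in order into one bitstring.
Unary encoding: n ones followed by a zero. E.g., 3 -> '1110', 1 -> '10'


Encode each number as n ones followed by a terminating 0:
  10 -> 11111111110 (11 bits)
  7 -> 11111110 (8 bits)
  9 -> 1111111110 (10 bits)
  3 -> 1110 (4 bits)
  2 -> 110 (3 bits)
Total length = 11 + 8 + 10 + 4 + 3 = 36 bits.

Unary([10, 7, 9, 3, 2]) = 111111111101111111011111111101110110 (36 bits)


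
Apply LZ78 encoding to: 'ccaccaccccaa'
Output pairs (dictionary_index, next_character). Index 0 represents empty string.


LZ78 encoding steps:
Dictionary: {0: ''}
Step 1: w='' (idx 0), next='c' -> output (0, 'c'), add 'c' as idx 1
Step 2: w='c' (idx 1), next='a' -> output (1, 'a'), add 'ca' as idx 2
Step 3: w='c' (idx 1), next='c' -> output (1, 'c'), add 'cc' as idx 3
Step 4: w='' (idx 0), next='a' -> output (0, 'a'), add 'a' as idx 4
Step 5: w='cc' (idx 3), next='c' -> output (3, 'c'), add 'ccc' as idx 5
Step 6: w='ca' (idx 2), next='a' -> output (2, 'a'), add 'caa' as idx 6


Encoded: [(0, 'c'), (1, 'a'), (1, 'c'), (0, 'a'), (3, 'c'), (2, 'a')]


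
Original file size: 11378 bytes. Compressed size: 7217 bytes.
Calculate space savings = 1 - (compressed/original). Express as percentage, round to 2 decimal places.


ratio = compressed/original = 7217/11378 = 0.634294
savings = 1 - ratio = 1 - 0.634294 = 0.365706
as a percentage: 0.365706 * 100 = 36.57%

Space savings = 1 - 7217/11378 = 36.57%


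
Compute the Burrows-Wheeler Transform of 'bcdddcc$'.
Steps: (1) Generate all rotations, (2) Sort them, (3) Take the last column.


Rotations (sorted):
  0: $bcdddcc -> last char: c
  1: bcdddcc$ -> last char: $
  2: c$bcdddc -> last char: c
  3: cc$bcddd -> last char: d
  4: cdddcc$b -> last char: b
  5: dcc$bcdd -> last char: d
  6: ddcc$bcd -> last char: d
  7: dddcc$bc -> last char: c


BWT = c$cdbddc


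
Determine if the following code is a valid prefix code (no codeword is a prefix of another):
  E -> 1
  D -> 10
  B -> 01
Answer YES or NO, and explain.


Checking each pair (does one codeword prefix another?):
  E='1' vs D='10': prefix -- VIOLATION

NO -- this is NOT a valid prefix code. E (1) is a prefix of D (10).


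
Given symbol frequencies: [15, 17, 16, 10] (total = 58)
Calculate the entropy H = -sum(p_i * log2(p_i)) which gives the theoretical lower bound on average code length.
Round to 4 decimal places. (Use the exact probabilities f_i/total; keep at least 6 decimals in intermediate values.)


Per-symbol terms -p_i * log2(p_i) with p_i = f_i/58:
  p = 15/58 = 0.258621: log2(p) = -1.951090, -p*log2(p) = 0.504592
  p = 17/58 = 0.293103: log2(p) = -1.770518, -p*log2(p) = 0.518945
  p = 16/58 = 0.275862: log2(p) = -1.857981, -p*log2(p) = 0.512546
  p = 10/58 = 0.172414: log2(p) = -2.536053, -p*log2(p) = 0.437251
H = 0.504592 + 0.518945 + 0.512546 + 0.437251 = 1.973334

H = 1.9733 bits/symbol


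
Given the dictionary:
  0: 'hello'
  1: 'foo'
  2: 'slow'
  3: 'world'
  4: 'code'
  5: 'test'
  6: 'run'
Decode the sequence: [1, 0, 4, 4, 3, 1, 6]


Look up each index in the dictionary:
  1 -> 'foo'
  0 -> 'hello'
  4 -> 'code'
  4 -> 'code'
  3 -> 'world'
  1 -> 'foo'
  6 -> 'run'

Decoded: "foo hello code code world foo run"


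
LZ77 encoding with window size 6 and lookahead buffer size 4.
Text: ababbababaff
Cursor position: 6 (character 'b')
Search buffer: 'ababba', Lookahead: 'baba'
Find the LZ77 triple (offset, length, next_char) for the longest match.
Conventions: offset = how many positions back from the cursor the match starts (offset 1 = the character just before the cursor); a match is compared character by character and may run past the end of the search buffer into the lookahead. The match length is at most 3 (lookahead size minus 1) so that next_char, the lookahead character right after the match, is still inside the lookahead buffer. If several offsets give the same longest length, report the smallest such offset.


Try each offset into the search buffer:
  offset=1 (pos 5, char 'a'): match length 0
  offset=2 (pos 4, char 'b'): match length 3
  offset=3 (pos 3, char 'b'): match length 1
  offset=4 (pos 2, char 'a'): match length 0
  offset=5 (pos 1, char 'b'): match length 3
  offset=6 (pos 0, char 'a'): match length 0
Longest match has length 3, found at offsets 2, 5; take the smallest, offset 2.
next_char = character at position 6 + 3 = 9 -> 'a'

Best match: offset=2, length=3 (matching 'bab' starting at position 4)
LZ77 triple: (2, 3, 'a')


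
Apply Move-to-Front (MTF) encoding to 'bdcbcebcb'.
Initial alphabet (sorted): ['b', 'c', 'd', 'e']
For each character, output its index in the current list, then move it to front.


MTF encoding:
'b': index 0 in ['b', 'c', 'd', 'e'] -> ['b', 'c', 'd', 'e']
'd': index 2 in ['b', 'c', 'd', 'e'] -> ['d', 'b', 'c', 'e']
'c': index 2 in ['d', 'b', 'c', 'e'] -> ['c', 'd', 'b', 'e']
'b': index 2 in ['c', 'd', 'b', 'e'] -> ['b', 'c', 'd', 'e']
'c': index 1 in ['b', 'c', 'd', 'e'] -> ['c', 'b', 'd', 'e']
'e': index 3 in ['c', 'b', 'd', 'e'] -> ['e', 'c', 'b', 'd']
'b': index 2 in ['e', 'c', 'b', 'd'] -> ['b', 'e', 'c', 'd']
'c': index 2 in ['b', 'e', 'c', 'd'] -> ['c', 'b', 'e', 'd']
'b': index 1 in ['c', 'b', 'e', 'd'] -> ['b', 'c', 'e', 'd']


Output: [0, 2, 2, 2, 1, 3, 2, 2, 1]


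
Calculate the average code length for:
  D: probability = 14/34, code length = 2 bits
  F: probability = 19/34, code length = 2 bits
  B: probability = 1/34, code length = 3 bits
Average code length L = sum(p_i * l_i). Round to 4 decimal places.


Weighted contributions p_i * l_i:
  D: (14/34) * 2 = 28/34
  F: (19/34) * 2 = 38/34
  B: (1/34) * 3 = 3/34
Sum = (28 + 38 + 3)/34 = 69/34

L = 69/34 = 2.0294 bits/symbol
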